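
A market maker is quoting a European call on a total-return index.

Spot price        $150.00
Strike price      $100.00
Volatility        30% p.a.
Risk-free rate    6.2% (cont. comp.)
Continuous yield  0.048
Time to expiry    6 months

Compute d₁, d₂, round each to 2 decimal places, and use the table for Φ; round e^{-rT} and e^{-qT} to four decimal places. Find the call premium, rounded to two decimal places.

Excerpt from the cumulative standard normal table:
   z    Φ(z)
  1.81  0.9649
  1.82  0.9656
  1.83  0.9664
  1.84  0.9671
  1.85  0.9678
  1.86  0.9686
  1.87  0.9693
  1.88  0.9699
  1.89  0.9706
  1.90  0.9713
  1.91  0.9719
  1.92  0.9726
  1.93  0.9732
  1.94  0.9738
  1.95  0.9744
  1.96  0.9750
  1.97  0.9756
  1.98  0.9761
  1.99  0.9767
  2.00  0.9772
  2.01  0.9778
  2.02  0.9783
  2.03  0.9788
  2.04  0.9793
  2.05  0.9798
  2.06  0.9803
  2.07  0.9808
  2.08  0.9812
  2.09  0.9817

$49.73

σ√T = 0.3·√0.5 = 0.2121
d₁ = [ln(150/100) + (0.062 − 0.048 + ½·0.3²)·0.5] / (σ√T) = (0.4055 + 0.0295) / 0.2121 = 2.0504 → 2.05
d₂ = 2.0504 − 0.2121 = 1.8383 → 1.84
e^(−qT) = e^(−0.048·0.5) = 0.9763;  e^(−rT) = e^(−0.062·0.5) = 0.9695
N(d₁) = N(2.05) = 0.9798;  N(d₂) = N(1.84) = 0.9671
C = 150·0.9763·0.9798 − 100·0.9695·0.9671 = 143.4868 − 93.7603 = 49.7265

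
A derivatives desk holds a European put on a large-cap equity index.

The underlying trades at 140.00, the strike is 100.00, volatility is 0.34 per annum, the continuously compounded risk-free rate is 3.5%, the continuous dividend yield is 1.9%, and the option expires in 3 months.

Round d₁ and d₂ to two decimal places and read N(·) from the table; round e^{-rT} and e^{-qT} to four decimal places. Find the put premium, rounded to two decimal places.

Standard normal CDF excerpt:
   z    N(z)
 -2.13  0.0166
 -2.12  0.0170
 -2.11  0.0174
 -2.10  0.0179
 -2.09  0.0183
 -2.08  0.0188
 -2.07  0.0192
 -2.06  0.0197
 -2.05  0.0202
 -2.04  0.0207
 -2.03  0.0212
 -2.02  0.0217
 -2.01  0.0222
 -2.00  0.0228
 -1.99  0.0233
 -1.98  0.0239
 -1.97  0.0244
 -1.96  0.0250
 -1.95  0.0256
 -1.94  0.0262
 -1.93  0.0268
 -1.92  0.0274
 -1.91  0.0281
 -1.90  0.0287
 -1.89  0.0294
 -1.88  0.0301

0.17

T = 0.25;  σ√T = 0.1700
ln(S/K) + (r − q + σ²/2)T = ln(140/100) + (0.035 − 0.019 + 0.34²/2)·0.25 = 0.3365 + 0.0185 = 0.3549
d₁ = 0.3549 / 0.1700 = 2.0878 → 2.09
d₂ = d₁ − σ√T = 2.0878 − 0.1700 = 1.9178 → 1.92
exp(−qT) = exp(−0.019·0.25) = 0.9953;  exp(−rT) = exp(−0.035·0.25) = 0.9913
N(−d₂) = N(-1.92) = 0.0274;  N(−d₁) = N(-2.09) = 0.0183
P = 100·0.9913·0.0274 − 140·0.9953·0.0183 = 2.7162 − 2.5500 = 0.1662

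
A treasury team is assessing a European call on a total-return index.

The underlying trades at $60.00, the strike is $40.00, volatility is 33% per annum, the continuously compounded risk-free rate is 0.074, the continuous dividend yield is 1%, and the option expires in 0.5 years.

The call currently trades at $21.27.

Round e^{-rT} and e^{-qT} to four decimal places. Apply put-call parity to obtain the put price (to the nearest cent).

exp(−qT) = exp(−0.01·0.5) = 0.9950;  exp(−rT) = exp(−0.074·0.5) = 0.9637
Put-call parity: C − P = S·e^(−qT) − K·e^(−rT) = 60·0.9950 − 40·0.9637 = 59.7000 − 38.5480 = 21.1520
P = C − (C − P) = 21.27 − (21.1520) = 0.1180

$0.12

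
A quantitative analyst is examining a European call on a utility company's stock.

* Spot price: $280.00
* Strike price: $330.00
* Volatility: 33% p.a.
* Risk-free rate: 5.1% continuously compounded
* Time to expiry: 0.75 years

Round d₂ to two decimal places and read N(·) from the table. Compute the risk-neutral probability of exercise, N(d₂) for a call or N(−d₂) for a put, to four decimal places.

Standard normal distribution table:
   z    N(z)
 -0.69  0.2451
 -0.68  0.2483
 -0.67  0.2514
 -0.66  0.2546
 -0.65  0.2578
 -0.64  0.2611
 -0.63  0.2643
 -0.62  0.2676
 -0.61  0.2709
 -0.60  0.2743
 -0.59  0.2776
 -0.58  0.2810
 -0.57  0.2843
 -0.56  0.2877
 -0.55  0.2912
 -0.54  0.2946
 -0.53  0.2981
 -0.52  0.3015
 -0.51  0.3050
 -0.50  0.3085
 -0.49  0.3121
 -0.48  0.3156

σ√T = 0.33 × 0.8660 = 0.2858
d₁ = [ln(280/330) + (0.051 + 0.33²/2)·0.75] / 0.2858 = [-0.1643 + 0.0791] / 0.2858 = -0.2982 → -0.30
d₂ = d₁ − σ√T = -0.2982 − 0.2858 = -0.5840 → -0.58
Pr(exercise) under Q = N(d₂) = 0.2810

0.2810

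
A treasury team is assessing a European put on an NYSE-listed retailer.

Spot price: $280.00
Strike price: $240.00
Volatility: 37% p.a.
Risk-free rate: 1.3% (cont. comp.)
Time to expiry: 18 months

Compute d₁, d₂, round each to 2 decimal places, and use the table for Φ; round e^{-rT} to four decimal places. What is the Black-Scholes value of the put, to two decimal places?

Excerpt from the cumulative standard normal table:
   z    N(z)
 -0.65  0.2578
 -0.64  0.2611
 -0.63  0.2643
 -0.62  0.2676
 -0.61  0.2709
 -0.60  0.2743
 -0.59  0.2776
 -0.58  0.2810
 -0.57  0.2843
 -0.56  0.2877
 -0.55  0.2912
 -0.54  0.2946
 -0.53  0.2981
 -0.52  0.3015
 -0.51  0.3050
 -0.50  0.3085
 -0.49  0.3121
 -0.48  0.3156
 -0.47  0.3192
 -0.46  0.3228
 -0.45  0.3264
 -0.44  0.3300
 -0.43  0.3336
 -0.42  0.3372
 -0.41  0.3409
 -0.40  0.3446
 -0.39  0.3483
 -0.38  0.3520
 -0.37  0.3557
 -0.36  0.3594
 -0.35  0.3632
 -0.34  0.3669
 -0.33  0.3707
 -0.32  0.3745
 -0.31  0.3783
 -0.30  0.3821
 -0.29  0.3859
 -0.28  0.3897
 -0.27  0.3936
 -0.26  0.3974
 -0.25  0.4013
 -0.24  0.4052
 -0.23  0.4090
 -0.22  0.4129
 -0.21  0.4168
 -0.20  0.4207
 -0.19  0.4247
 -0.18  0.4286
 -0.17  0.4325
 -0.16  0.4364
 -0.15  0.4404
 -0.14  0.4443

$26.86

T = 1.5;  σ√T = 0.4532
d₁ = [ln(280/240) + (0.013 + ½·0.37²)·1.5] / (σ√T) = (0.1542 + 0.1222) / 0.4532 = 0.6098 ≈ 0.61
d₂ = 0.6098 − 0.4532 = 0.1566 ≈ 0.16
exp(−rT) = exp(−0.013·1.5) = 0.9807
N(−d₂) = N(-0.16) = 0.4364;  N(−d₁) = N(-0.61) = 0.2709
P = 240·0.9807·0.4364 − 280·0.2709 = 102.7146 − 75.8520 = 26.8626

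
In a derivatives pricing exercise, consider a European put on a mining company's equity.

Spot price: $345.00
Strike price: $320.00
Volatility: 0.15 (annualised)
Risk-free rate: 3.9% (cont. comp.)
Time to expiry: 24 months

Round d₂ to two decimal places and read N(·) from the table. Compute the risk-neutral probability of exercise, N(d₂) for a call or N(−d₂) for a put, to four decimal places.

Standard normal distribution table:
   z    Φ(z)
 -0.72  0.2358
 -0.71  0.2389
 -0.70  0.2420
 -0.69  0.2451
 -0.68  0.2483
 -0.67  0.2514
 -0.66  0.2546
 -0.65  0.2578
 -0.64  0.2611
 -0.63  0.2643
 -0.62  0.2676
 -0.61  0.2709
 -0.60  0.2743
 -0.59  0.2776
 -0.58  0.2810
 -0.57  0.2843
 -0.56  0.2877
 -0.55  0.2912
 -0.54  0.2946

σ√T = 0.15·√2 = 0.2121
d₁ = [ln(345/320) + (0.039 + ½·0.15²)·2] / (σ√T) = (0.0752 + 0.1005) / 0.2121 = 0.8284 which rounds to 0.83
d₂ = 0.8284 − 0.2121 = 0.6162 which rounds to 0.62
Risk-neutral Pr[S_T < K] = N(−d₂) = N(-0.62) = 0.2676

0.2676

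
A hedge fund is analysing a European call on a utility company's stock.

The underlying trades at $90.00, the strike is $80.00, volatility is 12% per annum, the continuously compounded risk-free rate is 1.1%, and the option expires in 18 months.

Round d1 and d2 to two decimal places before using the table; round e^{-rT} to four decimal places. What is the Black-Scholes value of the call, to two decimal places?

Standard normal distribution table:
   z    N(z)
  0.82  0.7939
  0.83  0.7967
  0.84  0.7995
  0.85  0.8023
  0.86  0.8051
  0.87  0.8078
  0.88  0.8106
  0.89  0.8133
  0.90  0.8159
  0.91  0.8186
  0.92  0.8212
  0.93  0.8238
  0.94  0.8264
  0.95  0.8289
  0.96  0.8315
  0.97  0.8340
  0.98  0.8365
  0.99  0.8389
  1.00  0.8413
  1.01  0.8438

$12.59

σ√T = 0.12·√1.5 = 0.1470
d₁ = [ln(90/80) + (0.011 + ½·0.12²)·1.5] / (σ√T) = (0.1178 + 0.0273) / 0.1470 = 0.9872 ≈ 0.99
d₂ = 0.9872 − 0.1470 = 0.8402 ≈ 0.84
e^(−rT) = e^(−0.011·1.5) = 0.9836
N(d₁) = N(0.99) = 0.8389;  N(d₂) = N(0.84) = 0.7995
C = 90·0.8389 − 80·0.9836·0.7995 = 75.5010 − 62.9111 = 12.5899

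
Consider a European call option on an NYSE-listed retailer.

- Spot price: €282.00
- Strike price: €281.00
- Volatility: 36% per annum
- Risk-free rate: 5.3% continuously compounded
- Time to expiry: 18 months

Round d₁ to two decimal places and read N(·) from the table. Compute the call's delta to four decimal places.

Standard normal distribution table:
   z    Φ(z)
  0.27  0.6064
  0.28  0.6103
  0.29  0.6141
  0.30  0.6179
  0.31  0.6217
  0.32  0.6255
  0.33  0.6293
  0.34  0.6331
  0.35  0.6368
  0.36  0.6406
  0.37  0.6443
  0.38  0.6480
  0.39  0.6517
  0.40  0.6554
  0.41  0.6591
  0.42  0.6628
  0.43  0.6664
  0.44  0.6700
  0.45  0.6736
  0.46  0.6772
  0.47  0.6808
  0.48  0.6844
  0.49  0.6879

0.6591

T = 1.5;  σ√T = 0.4409
d₁ = [ln(282/281) + (0.053 + ½·0.36²)·1.5] / (σ√T) = (0.0036 + 0.1767) / 0.4409 = 0.4088 ⇒ 0.41
N(d₁) = N(0.41) = 0.6591
Δ_call = N(d₁) = 0.6591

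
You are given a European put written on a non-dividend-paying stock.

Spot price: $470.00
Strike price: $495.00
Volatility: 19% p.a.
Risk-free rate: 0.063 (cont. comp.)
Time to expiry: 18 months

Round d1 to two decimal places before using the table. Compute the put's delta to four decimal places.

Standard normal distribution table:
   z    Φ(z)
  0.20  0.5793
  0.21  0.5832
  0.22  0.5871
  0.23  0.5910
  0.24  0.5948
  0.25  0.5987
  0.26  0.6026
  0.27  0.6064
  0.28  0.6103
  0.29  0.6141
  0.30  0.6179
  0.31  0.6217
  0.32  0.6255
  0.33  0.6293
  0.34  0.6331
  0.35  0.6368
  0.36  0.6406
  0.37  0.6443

σ√T = 0.19 × 1.2247 = 0.2327
d₁ = [ln(470/495) + (0.063 + ½·0.19²)·1.5] / (σ√T) = (-0.0518 + 0.1216) / 0.2327 = 0.2997 which rounds to 0.30
N(d₁) = N(0.30) = 0.6179
Δ_put = N(d₁) − 1 = 0.6179 − 1 = -0.3821

-0.3821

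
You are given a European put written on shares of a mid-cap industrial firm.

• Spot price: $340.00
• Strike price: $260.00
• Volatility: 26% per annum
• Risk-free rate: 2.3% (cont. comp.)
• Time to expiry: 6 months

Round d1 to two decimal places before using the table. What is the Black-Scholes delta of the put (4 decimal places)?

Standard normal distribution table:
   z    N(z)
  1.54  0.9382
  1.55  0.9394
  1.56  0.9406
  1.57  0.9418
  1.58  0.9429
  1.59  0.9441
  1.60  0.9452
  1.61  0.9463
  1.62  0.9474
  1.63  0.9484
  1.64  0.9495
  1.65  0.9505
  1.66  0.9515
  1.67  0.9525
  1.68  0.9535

-0.0537

σ√T = 0.26 × 0.7071 = 0.1838
ln(S/K) + (r + σ²/2)T = ln(340/260) + (0.023 + 0.26²/2)·0.5 = 0.2683 + 0.0284 = 0.2967
d₁ = 0.2967 / 0.1838 = 1.6136 ⇒ 1.61
N(d₁) = N(1.61) = 0.9463
Δ_put = N(d₁) − 1 = 0.9463 − 1 = -0.0537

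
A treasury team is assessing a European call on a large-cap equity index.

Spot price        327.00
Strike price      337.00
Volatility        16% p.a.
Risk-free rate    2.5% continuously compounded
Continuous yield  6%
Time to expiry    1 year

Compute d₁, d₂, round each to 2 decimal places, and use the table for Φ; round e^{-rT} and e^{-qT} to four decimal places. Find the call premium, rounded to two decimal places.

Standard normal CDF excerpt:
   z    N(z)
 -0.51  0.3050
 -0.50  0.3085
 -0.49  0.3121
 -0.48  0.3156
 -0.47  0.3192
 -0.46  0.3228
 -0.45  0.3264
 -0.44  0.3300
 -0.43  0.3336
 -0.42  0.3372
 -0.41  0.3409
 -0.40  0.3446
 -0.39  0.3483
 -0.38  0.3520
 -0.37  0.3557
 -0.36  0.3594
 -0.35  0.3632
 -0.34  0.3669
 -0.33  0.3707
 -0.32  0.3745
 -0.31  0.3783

σ√T = 0.16·√1 = 0.1600
d₁ = [ln(327/337) + (0.025 − 0.06 + 0.16²/2)·1] / 0.1600 = [-0.0301 − 0.0222] / 0.1600 = -0.3270 → -0.33
d₂ = d₁ − σ√T = -0.3270 − 0.1600 = -0.4870 → -0.49
exp(−qT) = exp(−0.06·1) = 0.9418;  exp(−rT) = exp(−0.025·1) = 0.9753
C = 327·0.9418·N(-0.33) − 337·0.9753·N(-0.49) = 327·0.9418·0.3707 − 337·0.9753·0.3121 = 114.1640 − 102.5798 = 11.5841

11.58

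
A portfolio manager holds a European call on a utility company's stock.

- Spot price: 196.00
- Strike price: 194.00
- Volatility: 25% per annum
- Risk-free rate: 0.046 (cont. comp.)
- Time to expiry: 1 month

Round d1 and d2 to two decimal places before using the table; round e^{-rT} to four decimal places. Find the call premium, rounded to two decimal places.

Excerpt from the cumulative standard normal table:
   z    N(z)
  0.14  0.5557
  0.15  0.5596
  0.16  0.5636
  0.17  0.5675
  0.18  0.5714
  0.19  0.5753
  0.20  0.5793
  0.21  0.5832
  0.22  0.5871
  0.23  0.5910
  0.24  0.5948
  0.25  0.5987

6.91

σ√T = 0.25·√0.08333 = 0.0722
d₁ = [ln(196/194) + (0.046 + ½·0.25²)·0.08333] / (σ√T) = (0.0103 + 0.0064) / 0.0722 = 0.2313 which rounds to 0.23
d₂ = 0.2313 − 0.0722 = 0.1592 which rounds to 0.16
e^(−rT) = e^(−0.046·0.08333) = 0.9962
C = 196·N(0.23) − 194·0.9962·N(0.16) = 196·0.5910 − 194·0.9962·0.5636 = 115.8360 − 108.9229 = 6.9131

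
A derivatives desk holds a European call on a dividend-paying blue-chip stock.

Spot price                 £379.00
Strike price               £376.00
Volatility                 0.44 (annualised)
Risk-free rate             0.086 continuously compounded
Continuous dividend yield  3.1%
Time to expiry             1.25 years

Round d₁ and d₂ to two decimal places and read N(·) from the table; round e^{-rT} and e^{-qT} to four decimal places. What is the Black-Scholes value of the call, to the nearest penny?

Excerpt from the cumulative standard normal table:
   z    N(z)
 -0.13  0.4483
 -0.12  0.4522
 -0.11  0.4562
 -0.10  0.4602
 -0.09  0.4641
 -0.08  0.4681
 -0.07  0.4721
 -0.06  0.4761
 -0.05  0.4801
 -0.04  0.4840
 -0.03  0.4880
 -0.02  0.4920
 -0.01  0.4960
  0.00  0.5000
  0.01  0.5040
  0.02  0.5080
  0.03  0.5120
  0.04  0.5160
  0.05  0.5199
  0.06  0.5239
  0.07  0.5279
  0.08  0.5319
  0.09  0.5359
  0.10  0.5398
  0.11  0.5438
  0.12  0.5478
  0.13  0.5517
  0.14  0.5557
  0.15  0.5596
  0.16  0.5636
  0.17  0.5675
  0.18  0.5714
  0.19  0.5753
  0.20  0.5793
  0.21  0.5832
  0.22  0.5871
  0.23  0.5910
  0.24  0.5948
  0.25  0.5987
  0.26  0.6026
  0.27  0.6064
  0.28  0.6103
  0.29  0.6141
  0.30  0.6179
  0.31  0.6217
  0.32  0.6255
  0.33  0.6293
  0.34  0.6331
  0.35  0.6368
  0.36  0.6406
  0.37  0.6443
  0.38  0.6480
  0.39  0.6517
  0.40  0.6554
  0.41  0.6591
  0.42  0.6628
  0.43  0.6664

σ√T = 0.44·√1.25 = 0.4919
d₁ = [ln(379/376) + (0.086 − 0.031 + ½·0.44²)·1.25] / (σ√T) = (0.0079 + 0.1897) / 0.4919 = 0.4019 → 0.40
d₂ = 0.4019 − 0.4919 = -0.0901 → -0.09
e^(−qT) = e^(−0.031·1.25) = 0.9620;  e^(−rT) = e^(−0.086·1.25) = 0.8981
C = 379·0.9620·N(0.40) − 376·0.8981·N(-0.09) = 379·0.9620·0.6554 − 376·0.8981·0.4641 = 238.9575 − 156.7199 = 82.2376

£82.24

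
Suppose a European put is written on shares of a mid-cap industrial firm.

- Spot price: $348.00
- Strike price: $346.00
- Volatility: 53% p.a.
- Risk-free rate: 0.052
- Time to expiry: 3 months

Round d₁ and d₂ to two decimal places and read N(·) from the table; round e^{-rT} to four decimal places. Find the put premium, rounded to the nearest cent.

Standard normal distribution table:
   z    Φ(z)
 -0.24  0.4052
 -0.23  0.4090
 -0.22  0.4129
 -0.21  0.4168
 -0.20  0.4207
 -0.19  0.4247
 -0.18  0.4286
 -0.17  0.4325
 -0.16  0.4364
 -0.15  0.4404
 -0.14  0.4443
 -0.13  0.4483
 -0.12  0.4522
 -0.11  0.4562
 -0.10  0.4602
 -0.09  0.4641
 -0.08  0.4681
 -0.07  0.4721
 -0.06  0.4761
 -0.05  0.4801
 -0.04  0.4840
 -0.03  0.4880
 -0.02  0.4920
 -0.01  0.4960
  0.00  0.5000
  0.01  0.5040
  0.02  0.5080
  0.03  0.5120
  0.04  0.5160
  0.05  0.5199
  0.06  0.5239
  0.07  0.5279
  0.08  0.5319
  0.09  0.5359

T = 0.25;  σ√T = 0.2650
d₁ = [ln(348/346) + (0.052 + 0.53²/2)·0.25] / 0.2650 = [0.0058 + 0.0481] / 0.2650 = 0.2033 which rounds to 0.20
d₂ = d₁ − σ√T = 0.2033 − 0.2650 = -0.0617 which rounds to -0.06
e^(−rT) = e^(−0.052·0.25) = 0.9871
N(−d₂) = N(0.06) = 0.5239;  N(−d₁) = N(-0.20) = 0.4207
P = 346·0.9871·0.5239 − 348·0.4207 = 178.9310 − 146.4036 = 32.5274

$32.53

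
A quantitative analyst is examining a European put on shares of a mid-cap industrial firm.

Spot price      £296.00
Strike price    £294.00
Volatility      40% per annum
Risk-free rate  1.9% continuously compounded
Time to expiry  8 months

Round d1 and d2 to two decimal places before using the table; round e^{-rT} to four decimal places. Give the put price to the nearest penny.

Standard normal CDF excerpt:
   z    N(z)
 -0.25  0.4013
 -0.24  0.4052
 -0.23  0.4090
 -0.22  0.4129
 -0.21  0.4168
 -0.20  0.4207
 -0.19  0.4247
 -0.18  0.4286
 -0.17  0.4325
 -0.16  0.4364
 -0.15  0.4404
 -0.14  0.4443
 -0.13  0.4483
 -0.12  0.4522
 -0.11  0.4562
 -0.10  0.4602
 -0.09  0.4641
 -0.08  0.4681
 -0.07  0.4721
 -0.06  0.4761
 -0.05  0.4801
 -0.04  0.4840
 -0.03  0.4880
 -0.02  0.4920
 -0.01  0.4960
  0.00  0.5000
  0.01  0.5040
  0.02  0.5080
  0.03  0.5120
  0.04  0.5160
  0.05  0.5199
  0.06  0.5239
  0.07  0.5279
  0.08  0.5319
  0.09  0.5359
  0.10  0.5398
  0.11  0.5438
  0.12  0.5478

£34.48

σ√T = 0.4 × 0.8165 = 0.3266
d₁ = [ln(296/294) + (0.019 + ½·0.4²)·0.6667] / (σ√T) = (0.0068 + 0.0660) / 0.3266 = 0.2228 which rounds to 0.22
d₂ = 0.2228 − 0.3266 = -0.1038 which rounds to -0.10
exp(−rT) = exp(−0.019·0.6667) = 0.9874
N(−d₂) = N(0.10) = 0.5398;  N(−d₁) = N(-0.22) = 0.4129
P = 294·0.9874·0.5398 − 296·0.4129 = 156.7016 − 122.2184 = 34.4832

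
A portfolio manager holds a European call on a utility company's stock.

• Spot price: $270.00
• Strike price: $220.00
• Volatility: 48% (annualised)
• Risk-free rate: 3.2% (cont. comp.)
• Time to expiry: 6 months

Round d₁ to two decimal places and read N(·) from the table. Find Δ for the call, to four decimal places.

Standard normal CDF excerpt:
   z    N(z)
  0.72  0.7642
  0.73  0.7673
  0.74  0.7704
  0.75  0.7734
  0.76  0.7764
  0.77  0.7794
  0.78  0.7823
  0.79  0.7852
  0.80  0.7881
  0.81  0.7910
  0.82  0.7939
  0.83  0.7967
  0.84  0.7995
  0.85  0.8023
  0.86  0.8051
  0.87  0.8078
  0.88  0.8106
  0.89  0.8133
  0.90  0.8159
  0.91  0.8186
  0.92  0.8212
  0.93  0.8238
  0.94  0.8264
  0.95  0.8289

0.7939

σ√T = 0.48·√0.5 = 0.3394
ln(S/K) + (r + σ²/2)T = ln(270/220) + (0.032 + 0.48²/2)·0.5 = 0.2048 + 0.0736 = 0.2784
d₁ = 0.2784 / 0.3394 = 0.8202 ≈ 0.82
N(d₁) = N(0.82) = 0.7939
Δ_call = N(d₁) = 0.7939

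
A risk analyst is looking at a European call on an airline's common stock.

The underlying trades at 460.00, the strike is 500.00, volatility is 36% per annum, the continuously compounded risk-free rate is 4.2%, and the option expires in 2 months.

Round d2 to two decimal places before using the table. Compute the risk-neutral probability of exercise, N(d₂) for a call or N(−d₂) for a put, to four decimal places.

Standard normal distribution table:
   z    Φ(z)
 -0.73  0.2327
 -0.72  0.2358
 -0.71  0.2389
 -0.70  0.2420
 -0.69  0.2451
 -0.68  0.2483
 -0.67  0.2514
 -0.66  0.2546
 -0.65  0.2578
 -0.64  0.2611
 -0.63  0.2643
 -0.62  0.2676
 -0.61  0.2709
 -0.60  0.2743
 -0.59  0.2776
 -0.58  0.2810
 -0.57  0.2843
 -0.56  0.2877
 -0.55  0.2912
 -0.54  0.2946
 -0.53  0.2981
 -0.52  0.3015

σ√T = 0.36·√0.1667 = 0.1470
d₁ = [ln(460/500) + (0.042 + ½·0.36²)·0.1667] / (σ√T) = (-0.0834 + 0.0178) / 0.1470 = -0.4462 ≈ -0.45
d₂ = -0.4462 − 0.1470 = -0.5932 ≈ -0.59
Risk-neutral Pr[S_T > K] = N(d₂) = N(-0.59) = 0.2776

0.2776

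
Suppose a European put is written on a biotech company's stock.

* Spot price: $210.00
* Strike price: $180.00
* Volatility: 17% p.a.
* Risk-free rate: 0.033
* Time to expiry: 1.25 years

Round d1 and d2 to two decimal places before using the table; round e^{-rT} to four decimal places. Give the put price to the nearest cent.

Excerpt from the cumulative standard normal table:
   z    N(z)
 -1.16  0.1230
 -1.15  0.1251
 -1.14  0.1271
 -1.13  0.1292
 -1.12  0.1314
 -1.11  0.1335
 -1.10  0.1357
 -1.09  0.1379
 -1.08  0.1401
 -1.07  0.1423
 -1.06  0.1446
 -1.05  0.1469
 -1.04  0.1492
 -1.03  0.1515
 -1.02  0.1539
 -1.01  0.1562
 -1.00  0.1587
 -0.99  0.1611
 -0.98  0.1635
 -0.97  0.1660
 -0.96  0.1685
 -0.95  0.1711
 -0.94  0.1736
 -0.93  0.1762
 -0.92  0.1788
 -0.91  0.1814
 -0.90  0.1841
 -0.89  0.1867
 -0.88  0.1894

T = 1.25;  σ√T = 0.1901
d₁ = [ln(210/180) + (0.033 + ½·0.17²)·1.25] / (σ√T) = (0.1542 + 0.0593) / 0.1901 = 1.1231 ⇒ 1.12
d₂ = 1.1231 − 0.1901 = 0.9330 ⇒ 0.93
e^(−rT) = e^(−0.033·1.25) = 0.9596
N(−d₂) = N(-0.93) = 0.1762;  N(−d₁) = N(-1.12) = 0.1314
P = 180·0.9596·0.1762 − 210·0.1314 = 30.4347 − 27.5940 = 2.8407

$2.84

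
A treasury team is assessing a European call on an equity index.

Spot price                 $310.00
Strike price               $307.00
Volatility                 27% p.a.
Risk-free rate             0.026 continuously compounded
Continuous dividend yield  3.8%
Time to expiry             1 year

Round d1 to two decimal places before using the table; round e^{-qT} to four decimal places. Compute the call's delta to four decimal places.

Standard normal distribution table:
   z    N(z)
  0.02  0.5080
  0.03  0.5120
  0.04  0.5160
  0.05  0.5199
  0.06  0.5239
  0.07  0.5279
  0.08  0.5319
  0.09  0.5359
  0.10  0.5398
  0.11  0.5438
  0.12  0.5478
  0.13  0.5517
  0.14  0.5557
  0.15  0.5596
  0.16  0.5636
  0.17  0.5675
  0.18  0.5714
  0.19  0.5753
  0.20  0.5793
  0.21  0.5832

0.5311

T = 1;  σ√T = 0.2700
d₁ = [ln(310/307) + (0.026 − 0.038 + 0.27²/2)·1] / 0.2700 = [0.0097 + 0.0245] / 0.2700 = 0.1266 which rounds to 0.13
N(d₁) = N(0.13) = 0.5517
Δ_call = exp(−qT)·N(d₁) = 0.9627·0.5517 = 0.5311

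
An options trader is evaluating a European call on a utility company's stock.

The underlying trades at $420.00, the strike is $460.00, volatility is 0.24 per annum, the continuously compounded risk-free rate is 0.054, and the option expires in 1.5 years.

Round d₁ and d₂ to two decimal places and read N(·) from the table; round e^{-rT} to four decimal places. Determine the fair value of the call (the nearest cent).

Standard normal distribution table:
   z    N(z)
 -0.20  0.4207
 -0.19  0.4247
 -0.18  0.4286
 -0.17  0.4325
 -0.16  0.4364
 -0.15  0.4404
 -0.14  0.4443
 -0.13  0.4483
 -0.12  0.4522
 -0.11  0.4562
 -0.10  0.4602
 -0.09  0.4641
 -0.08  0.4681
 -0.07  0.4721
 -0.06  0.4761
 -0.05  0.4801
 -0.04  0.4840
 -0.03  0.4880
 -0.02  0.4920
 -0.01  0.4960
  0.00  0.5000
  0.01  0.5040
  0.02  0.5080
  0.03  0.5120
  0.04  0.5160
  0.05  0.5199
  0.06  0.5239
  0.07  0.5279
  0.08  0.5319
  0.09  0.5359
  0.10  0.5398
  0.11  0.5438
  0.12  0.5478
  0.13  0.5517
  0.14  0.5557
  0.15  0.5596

$46.58

σ√T = 0.24·√1.5 = 0.2939
ln(S/K) + (r + σ²/2)T = ln(420/460) + (0.054 + 0.24²/2)·1.5 = -0.0910 + 0.1242 = 0.0332
d₁ = 0.0332 / 0.2939 = 0.1130 → 0.11
d₂ = d₁ − σ√T = 0.1130 − 0.2939 = -0.1809 → -0.18
e^(−rT) = e^(−0.054·1.5) = 0.9222
C = 420·N(0.11) − 460·0.9222·N(-0.18) = 420·0.5438 − 460·0.9222·0.4286 = 228.3960 − 181.8173 = 46.5787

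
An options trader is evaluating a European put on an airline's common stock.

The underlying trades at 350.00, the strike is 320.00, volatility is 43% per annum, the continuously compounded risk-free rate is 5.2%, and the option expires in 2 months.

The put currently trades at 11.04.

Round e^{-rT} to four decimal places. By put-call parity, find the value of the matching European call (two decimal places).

exp(−rT) = exp(−0.052·0.1667) = 0.9914
Put-call parity: C − P = S − K·e^(−rT) = 350 − 320·0.9914 = 350 − 317.2480 = 32.7520
C = P + (C − P) = 11.04 + (32.7520) = 43.7920

43.79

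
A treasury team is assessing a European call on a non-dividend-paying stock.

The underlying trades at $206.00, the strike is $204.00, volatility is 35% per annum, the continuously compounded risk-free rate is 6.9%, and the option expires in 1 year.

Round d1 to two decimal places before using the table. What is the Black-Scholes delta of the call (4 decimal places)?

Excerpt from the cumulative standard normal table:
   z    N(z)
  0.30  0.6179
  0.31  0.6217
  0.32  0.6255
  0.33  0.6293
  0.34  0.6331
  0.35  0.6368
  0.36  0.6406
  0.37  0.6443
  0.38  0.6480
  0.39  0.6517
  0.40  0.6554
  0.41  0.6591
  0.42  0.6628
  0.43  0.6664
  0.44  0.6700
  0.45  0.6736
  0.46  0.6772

σ√T = 0.35·√1 = 0.3500
d₁ = [ln(206/204) + (0.069 + 0.35²/2)·1] / 0.3500 = [0.0098 + 0.1303] / 0.3500 = 0.4000 which rounds to 0.40
N(d₁) = N(0.40) = 0.6554
Δ_call = N(d₁) = 0.6554

0.6554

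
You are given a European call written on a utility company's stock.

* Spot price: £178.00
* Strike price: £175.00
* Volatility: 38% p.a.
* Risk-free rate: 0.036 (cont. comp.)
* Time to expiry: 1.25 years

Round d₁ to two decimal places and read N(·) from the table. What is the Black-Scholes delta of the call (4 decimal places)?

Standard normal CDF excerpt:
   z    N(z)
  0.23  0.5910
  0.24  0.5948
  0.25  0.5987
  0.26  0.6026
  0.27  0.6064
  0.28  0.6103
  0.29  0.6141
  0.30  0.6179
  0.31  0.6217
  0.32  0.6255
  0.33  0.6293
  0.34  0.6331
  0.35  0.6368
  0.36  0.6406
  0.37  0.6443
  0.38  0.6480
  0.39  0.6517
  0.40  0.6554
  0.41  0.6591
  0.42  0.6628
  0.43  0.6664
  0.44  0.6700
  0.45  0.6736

σ√T = 0.38 × 1.1180 = 0.4249
d₁ = [ln(178/175) + (0.036 + 0.38²/2)·1.25] / 0.4249 = [0.0170 + 0.1352] / 0.4249 = 0.3584 → 0.36
N(d₁) = N(0.36) = 0.6406
Δ_call = N(d₁) = 0.6406

0.6406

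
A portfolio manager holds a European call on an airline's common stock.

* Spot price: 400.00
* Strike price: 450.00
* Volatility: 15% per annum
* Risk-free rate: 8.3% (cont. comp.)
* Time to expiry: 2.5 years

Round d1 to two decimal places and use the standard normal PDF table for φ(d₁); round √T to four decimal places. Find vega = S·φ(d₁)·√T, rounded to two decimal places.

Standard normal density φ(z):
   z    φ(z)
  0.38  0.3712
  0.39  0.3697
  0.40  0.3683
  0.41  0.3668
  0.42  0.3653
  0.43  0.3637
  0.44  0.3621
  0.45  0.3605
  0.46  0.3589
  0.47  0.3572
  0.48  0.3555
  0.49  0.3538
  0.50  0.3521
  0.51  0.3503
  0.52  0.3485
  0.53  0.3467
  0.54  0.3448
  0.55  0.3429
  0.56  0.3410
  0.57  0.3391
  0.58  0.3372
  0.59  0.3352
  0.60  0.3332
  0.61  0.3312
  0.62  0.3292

T = 2.5;  σ√T = 0.2372
d₁ = [ln(400/450) + (0.083 + 0.15²/2)·2.5] / 0.2372 = [-0.1178 + 0.2356] / 0.2372 = 0.4969 which rounds to 0.50
√T = √2.5 = 1.5811
φ(d₁) = φ(0.50) = 0.3521
vega = S·φ(d₁)·√T = 400·0.3521·1.5811 = 222.6821

222.68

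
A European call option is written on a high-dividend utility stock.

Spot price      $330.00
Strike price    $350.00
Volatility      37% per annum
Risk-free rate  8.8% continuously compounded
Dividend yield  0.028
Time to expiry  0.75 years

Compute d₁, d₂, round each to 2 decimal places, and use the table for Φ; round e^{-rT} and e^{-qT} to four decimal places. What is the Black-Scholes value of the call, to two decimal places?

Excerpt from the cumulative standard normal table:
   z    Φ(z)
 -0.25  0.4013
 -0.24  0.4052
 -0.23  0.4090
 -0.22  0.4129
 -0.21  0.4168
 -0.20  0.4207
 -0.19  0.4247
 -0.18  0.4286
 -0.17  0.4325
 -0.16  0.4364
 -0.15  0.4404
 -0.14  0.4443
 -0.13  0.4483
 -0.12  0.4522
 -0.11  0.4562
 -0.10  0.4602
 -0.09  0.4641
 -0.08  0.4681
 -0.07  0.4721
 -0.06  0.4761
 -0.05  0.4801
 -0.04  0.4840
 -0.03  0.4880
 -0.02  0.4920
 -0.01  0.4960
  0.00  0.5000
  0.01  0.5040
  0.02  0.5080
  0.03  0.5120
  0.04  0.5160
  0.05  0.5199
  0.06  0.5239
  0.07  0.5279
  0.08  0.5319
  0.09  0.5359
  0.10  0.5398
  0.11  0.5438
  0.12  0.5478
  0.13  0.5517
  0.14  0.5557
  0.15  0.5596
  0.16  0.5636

$39.18

σ√T = 0.37 × 0.8660 = 0.3204
d₁ = [ln(330/350) + (0.088 − 0.028 + 0.37²/2)·0.75] / 0.3204 = [-0.0588 + 0.0963] / 0.3204 = 0.1170 ≈ 0.12
d₂ = d₁ − σ√T = 0.1170 − 0.3204 = -0.2034 ≈ -0.20
e^(−qT) = e^(−0.028·0.75) = 0.9792;  e^(−rT) = e^(−0.088·0.75) = 0.9361
N(d₁) = N(0.12) = 0.5478;  N(d₂) = N(-0.20) = 0.4207
C = 330·0.9792·0.5478 − 350·0.9361·0.4207 = 177.0139 − 137.8360 = 39.1779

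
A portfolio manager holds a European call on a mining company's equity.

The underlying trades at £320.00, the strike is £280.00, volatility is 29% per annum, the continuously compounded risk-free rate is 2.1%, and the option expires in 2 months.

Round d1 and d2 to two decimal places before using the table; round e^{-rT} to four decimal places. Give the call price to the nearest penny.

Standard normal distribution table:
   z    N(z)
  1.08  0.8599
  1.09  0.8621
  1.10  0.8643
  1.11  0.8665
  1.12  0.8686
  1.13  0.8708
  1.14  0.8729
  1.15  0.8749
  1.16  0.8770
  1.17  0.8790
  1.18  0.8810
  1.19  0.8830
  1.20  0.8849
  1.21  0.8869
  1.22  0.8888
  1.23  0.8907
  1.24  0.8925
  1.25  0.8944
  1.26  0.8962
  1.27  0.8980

£43.26

σ√T = 0.29·√0.1667 = 0.1184
ln(S/K) + (r + σ²/2)T = ln(320/280) + (0.021 + 0.29²/2)·0.1667 = 0.1335 + 0.0105 = 0.1440
d₁ = 0.1440 / 0.1184 = 1.2166 which rounds to 1.22
d₂ = d₁ − σ√T = 1.2166 − 0.1184 = 1.0982 which rounds to 1.10
exp(−rT) = exp(−0.021·0.1667) = 0.9965
N(d₁) = N(1.22) = 0.8888;  N(d₂) = N(1.10) = 0.8643
C = 320·0.8888 − 280·0.9965·0.8643 = 284.4160 − 241.1570 = 43.2590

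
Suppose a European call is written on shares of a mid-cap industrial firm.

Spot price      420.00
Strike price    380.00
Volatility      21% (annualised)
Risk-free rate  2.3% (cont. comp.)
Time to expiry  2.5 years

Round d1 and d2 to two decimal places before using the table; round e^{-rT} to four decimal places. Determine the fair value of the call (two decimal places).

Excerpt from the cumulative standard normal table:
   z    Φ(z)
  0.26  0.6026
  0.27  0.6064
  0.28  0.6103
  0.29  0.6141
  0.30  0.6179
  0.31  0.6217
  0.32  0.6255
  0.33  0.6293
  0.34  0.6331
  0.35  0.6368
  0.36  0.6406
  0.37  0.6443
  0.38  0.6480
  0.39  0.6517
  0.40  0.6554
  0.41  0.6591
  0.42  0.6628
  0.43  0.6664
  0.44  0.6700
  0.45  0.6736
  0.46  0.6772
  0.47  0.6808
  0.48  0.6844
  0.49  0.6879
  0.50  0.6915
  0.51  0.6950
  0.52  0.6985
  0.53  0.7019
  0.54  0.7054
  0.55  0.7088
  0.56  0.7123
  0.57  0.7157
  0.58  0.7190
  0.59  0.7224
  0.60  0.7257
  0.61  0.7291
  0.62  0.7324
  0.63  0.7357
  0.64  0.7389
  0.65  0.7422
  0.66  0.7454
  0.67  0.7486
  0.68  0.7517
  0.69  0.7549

T = 2.5;  σ√T = 0.3320
d₁ = [ln(420/380) + (0.023 + 0.21²/2)·2.5] / 0.3320 = [0.1001 + 0.1126] / 0.3320 = 0.6406 ⇒ 0.64
d₂ = d₁ − σ√T = 0.6406 − 0.3320 = 0.3086 ⇒ 0.31
e^(−rT) = e^(−0.023·2.5) = 0.9441
N(d₁) = N(0.64) = 0.7389;  N(d₂) = N(0.31) = 0.6217
C = 420·0.7389 − 380·0.9441·0.6217 = 310.3380 − 223.0398 = 87.2982

87.30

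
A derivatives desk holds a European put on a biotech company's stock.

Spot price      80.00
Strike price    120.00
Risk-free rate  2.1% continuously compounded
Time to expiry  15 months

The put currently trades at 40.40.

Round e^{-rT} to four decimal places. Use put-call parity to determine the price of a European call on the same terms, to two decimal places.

exp(−rT) = exp(−0.021·1.25) = 0.9741
Put-call parity: C − P = S − K·e^(−rT) = 80 − 120·0.9741 = 80 − 116.8920 = -36.8920
C = P + (C − P) = 40.40 + (-36.8920) = 3.5080

3.51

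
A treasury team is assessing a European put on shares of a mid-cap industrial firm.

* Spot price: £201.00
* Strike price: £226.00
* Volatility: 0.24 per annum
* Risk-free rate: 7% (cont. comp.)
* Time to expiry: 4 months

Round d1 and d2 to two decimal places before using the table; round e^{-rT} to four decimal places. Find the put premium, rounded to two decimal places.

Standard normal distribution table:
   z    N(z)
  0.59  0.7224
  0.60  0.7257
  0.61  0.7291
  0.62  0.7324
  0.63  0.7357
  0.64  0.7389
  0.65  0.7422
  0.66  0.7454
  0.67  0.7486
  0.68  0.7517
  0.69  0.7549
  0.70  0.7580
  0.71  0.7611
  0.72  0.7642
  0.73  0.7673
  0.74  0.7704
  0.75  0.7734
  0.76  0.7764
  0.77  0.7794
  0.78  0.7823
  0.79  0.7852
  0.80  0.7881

£24.20

σ√T = 0.24·√0.3333 = 0.1386
d₁ = [ln(201/226) + (0.07 + 0.24²/2)·0.3333] / 0.1386 = [-0.1172 + 0.0329] / 0.1386 = -0.6084 → -0.61
d₂ = d₁ − σ√T = -0.6084 − 0.1386 = -0.7469 → -0.75
exp(−rT) = exp(−0.07·0.3333) = 0.9769
P = 226·0.9769·N(0.75) − 201·N(0.61) = 226·0.9769·0.7734 − 201·0.7291 = 170.7508 − 146.5491 = 24.2017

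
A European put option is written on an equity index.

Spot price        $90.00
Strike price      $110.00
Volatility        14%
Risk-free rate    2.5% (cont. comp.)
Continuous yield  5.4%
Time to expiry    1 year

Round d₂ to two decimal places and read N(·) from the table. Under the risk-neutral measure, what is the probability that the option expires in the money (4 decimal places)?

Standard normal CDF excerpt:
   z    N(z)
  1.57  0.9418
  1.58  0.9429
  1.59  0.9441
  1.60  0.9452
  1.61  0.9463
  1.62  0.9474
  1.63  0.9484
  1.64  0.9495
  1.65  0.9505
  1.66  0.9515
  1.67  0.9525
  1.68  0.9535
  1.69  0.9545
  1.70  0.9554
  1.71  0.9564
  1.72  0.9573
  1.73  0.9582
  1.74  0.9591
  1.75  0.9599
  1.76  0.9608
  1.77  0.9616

T = 1;  σ√T = 0.1400
d₁ = [ln(90/110) + (0.025 − 0.054 + 0.14²/2)·1] / 0.1400 = [-0.2007 − 0.0192] / 0.1400 = -1.5705 ⇒ -1.57
d₂ = d₁ − σ√T = -1.5705 − 0.1400 = -1.7105 ⇒ -1.71
Risk-neutral Pr[S_T < K] = N(−d₂) = N(1.71) = 0.9564

0.9564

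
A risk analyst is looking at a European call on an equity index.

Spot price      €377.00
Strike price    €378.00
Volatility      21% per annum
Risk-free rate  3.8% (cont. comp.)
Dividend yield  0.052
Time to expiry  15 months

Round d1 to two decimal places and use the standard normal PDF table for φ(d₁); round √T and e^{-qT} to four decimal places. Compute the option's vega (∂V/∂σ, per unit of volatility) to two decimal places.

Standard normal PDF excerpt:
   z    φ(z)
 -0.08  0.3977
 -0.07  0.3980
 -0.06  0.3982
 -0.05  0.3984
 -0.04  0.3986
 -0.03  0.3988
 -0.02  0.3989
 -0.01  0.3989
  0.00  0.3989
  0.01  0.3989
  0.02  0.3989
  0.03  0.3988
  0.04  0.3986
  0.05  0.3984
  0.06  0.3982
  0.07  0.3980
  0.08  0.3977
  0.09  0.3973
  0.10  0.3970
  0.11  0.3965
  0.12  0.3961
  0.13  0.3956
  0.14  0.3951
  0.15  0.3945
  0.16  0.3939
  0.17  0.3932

157.52

T = 1.25;  σ√T = 0.2348
ln(S/K) + (r − q + σ²/2)T = ln(377/378) + (0.038 − 0.052 + 0.21²/2)·1.25 = -0.0026 + 0.0101 = 0.0074
d₁ = 0.0074 / 0.2348 = 0.0316 ⇒ 0.03
√T = √1.25 = 1.1180
φ(d₁) = φ(0.03) = 0.3988
e^(−qT) = e^(−0.052·1.25) = 0.9371
vega = S·e^(−qT)·φ(d₁)·√T = 377·0.9371·0.3988·1.1180 = 157.5158
(The put has the same vega.)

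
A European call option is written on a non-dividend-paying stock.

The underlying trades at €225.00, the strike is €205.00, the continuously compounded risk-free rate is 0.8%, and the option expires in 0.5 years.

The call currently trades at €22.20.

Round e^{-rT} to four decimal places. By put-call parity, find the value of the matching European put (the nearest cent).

e^(−rT) = e^(−0.008·0.5) = 0.9960
Put-call parity: C − P = S − K·e^(−rT) = 225 − 205·0.9960 = 225 − 204.1800 = 20.8200
P = C − (C − P) = 22.20 − (20.8200) = 1.3800

€1.38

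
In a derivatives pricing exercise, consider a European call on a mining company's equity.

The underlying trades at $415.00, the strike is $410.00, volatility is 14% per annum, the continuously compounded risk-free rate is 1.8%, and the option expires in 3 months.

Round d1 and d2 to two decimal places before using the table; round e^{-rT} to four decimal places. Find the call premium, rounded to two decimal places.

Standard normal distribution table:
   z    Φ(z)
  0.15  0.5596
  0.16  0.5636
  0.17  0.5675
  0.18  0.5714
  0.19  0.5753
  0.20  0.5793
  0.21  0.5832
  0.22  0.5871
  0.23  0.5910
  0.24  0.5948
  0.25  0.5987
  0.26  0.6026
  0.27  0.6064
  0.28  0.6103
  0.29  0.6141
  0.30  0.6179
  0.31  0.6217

$15.21

σ√T = 0.14·√0.25 = 0.0700
d₁ = [ln(415/410) + (0.018 + 0.14²/2)·0.25] / 0.0700 = [0.0121 + 0.0069] / 0.0700 = 0.2724 which rounds to 0.27
d₂ = d₁ − σ√T = 0.2724 − 0.0700 = 0.2024 which rounds to 0.20
exp(−rT) = exp(−0.018·0.25) = 0.9955
N(d₁) = N(0.27) = 0.6064;  N(d₂) = N(0.20) = 0.5793
C = 415·0.6064 − 410·0.9955·0.5793 = 251.6560 − 236.4442 = 15.2118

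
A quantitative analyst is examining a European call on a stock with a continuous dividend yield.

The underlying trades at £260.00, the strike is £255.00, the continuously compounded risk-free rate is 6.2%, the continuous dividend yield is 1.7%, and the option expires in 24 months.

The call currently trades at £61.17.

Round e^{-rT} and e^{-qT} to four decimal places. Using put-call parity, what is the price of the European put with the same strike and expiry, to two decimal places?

£35.12

e^(−qT) = e^(−0.017·2) = 0.9666;  e^(−rT) = e^(−0.062·2) = 0.8834
Put-call parity: C − P = S·e^(−qT) − K·e^(−rT) = 260·0.9666 − 255·0.8834 = 251.3160 − 225.2670 = 26.0490
P = C − (C − P) = 61.17 − (26.0490) = 35.1210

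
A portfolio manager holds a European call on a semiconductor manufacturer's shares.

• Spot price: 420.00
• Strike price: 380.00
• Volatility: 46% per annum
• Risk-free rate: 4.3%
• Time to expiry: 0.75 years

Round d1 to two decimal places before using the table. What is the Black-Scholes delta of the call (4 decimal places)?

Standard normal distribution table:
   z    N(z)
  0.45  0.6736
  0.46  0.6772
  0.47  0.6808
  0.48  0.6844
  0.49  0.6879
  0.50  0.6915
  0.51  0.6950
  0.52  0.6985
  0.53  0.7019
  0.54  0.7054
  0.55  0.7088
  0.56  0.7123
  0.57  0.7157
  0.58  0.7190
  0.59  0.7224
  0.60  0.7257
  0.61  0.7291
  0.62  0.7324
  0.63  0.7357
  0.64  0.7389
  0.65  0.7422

0.7019

T = 0.75;  σ√T = 0.3984
d₁ = [ln(420/380) + (0.043 + ½·0.46²)·0.75] / (σ√T) = (0.1001 + 0.1116) / 0.3984 = 0.5314 → 0.53
N(d₁) = N(0.53) = 0.7019
Δ_call = N(d₁) = 0.7019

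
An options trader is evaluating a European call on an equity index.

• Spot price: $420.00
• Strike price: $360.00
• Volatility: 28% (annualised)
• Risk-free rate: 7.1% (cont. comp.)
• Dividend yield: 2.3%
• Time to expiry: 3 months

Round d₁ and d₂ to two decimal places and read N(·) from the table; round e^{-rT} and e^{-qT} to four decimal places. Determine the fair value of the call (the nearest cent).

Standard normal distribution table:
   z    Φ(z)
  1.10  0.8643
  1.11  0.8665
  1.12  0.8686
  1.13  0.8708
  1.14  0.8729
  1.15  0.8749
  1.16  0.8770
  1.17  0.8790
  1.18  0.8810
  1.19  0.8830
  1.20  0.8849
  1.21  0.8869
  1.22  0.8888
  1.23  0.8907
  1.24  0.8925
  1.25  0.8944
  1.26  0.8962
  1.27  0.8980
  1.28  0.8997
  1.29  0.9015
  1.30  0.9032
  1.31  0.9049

σ√T = 0.28 × 0.5000 = 0.1400
d₁ = [ln(420/360) + (0.071 − 0.023 + 0.28²/2)·0.25] / 0.1400 = [0.1542 + 0.0218] / 0.1400 = 1.2568 ⇒ 1.26
d₂ = d₁ − σ√T = 1.2568 − 0.1400 = 1.1168 ⇒ 1.12
exp(−qT) = exp(−0.023·0.25) = 0.9943;  exp(−rT) = exp(−0.071·0.25) = 0.9824
N(d₁) = N(1.26) = 0.8962;  N(d₂) = N(1.12) = 0.8686
C = 420·0.9943·0.8962 − 360·0.9824·0.8686 = 374.2585 − 307.1926 = 67.0659

$67.07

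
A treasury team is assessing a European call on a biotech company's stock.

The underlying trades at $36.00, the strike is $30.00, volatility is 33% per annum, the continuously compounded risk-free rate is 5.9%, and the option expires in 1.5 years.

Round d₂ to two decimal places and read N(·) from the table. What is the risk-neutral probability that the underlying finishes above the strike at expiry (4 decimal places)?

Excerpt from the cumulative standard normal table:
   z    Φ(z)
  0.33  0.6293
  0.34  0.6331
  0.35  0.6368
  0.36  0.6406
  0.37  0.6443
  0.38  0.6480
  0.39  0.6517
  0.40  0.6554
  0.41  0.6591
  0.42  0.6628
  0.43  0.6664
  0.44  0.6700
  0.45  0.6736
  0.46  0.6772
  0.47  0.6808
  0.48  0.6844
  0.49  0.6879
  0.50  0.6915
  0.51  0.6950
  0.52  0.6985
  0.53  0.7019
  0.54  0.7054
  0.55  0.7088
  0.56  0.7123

σ√T = 0.33 × 1.2247 = 0.4042
d₁ = [ln(36/30) + (0.059 + 0.33²/2)·1.5] / 0.4042 = [0.1823 + 0.1702] / 0.4042 = 0.8722 ≈ 0.87
d₂ = d₁ − σ√T = 0.8722 − 0.4042 = 0.4680 ≈ 0.47
Pr(exercise) under Q = N(d₂) = 0.6808

0.6808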